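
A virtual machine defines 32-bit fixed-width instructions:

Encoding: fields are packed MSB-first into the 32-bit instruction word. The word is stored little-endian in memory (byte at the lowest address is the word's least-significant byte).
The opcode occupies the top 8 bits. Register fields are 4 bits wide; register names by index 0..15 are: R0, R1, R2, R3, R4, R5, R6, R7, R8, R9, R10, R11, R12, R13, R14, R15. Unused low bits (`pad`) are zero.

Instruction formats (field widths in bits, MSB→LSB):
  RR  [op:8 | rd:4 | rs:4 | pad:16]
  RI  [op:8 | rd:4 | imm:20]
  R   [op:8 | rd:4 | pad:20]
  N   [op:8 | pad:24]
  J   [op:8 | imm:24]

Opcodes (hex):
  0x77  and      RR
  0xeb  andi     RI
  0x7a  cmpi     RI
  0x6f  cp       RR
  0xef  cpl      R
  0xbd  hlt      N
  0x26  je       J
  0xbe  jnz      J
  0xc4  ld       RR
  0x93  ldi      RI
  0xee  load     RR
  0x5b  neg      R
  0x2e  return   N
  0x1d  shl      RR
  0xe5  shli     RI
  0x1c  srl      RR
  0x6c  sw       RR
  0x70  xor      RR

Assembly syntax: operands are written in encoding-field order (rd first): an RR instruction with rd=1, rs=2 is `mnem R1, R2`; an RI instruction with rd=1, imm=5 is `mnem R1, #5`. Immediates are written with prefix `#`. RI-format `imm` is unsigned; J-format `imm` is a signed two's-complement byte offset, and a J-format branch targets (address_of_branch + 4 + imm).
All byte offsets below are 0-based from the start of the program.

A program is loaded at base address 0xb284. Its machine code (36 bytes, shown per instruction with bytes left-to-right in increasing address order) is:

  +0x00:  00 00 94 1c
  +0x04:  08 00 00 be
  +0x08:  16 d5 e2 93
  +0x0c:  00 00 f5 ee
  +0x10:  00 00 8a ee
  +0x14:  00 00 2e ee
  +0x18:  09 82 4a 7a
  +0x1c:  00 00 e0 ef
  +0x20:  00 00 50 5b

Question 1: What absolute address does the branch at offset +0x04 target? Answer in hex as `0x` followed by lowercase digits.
0xb294

off 0x04: read 08 00 00 be as little → 0xbe000008
  op=0xbe000008>>24=0xbe ⇒ jnz (J)
  imm: (w>>0)&0xffffff=0x8 → #8
  target = base 0xb284 + off 0x04 + 4 + imm 8 = 0xb294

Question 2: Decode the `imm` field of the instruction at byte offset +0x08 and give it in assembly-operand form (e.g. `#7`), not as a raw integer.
#185622

@+08  little-endian(16 d5 e2 93) = 0x93e2d516
  op=0x93e2d516>>24=0x93 ⇒ ldi (RI)
  [23:20] rd=14 = R14
  [19:0] imm=185622 = #185622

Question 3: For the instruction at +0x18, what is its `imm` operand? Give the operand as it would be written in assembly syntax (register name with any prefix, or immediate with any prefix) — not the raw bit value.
#688649

off 0x18: read 09 82 4a 7a as little → 0x7a4a8209
  top 8b → 0x7a → cmpi [RI]
  [23:20] rd=4 = R4
  [19:0] imm=688649 = #688649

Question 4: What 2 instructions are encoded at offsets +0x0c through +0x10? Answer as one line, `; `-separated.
+0x0c: 00 00 f5 ee ⇒ word 0xeef50000 (little)
  op=0xeef50000>>24=0xee ⇒ load (RR)
  [23:20] rd=15 = R15
  [19:16] rs=5 = R5
+0x10: 00 00 8a ee ⇒ word 0xee8a0000 (little)
  op=0xee8a0000>>24=0xee ⇒ load (RR)
  [23:20] rd=8 = R8
  [19:16] rs=10 = R10

load R15, R5; load R8, R10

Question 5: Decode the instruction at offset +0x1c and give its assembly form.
cpl R14

+0x1c: 00 00 e0 ef ⇒ word 0xefe00000 (little)
  op=0xefe00000>>24=0xef ⇒ cpl (R)
  rd@[23:20]=0xe ⇒ R14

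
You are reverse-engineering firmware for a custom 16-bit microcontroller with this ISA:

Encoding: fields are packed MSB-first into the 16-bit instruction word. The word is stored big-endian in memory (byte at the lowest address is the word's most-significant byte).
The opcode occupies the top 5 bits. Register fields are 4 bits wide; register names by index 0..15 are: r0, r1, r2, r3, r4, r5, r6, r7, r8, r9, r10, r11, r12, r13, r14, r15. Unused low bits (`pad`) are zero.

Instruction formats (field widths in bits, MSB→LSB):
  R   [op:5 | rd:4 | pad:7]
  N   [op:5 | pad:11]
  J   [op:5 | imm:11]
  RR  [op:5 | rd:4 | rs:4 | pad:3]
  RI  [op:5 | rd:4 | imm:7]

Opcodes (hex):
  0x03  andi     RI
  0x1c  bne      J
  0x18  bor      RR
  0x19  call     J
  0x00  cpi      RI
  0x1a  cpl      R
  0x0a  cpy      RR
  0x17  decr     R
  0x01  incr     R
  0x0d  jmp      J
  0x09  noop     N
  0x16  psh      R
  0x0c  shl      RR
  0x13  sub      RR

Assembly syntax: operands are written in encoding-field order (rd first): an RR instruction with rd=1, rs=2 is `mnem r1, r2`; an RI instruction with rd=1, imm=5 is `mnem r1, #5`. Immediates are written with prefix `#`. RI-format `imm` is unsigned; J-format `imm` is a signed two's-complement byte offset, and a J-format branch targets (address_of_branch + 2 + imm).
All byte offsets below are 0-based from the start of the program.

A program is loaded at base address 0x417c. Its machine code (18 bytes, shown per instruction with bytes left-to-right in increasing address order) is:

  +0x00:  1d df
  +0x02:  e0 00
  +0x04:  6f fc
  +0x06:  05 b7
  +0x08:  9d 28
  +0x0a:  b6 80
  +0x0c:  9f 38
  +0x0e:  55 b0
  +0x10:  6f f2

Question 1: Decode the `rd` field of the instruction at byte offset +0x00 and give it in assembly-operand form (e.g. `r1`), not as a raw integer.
off 0x00: read 1d df as big → 0x1ddf
  op=0x1ddf>>11=0x3 ⇒ andi (RI)
  rd@[10:7]=0xb ⇒ r11
  imm@[6:0]=0x5f ⇒ #95

r11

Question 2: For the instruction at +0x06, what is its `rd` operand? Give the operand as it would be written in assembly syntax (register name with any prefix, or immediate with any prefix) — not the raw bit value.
r11

@+06  big-endian(05 b7) = 0x05b7
  opcode bits[15:11]=0x0: cpi/RI
  [10:7] rd=11 = r11
  [6:0] imm=55 = #55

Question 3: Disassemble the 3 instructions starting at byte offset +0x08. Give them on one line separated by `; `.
sub r10, r5; psh r13; sub r14, r7

[08] 9d 28 → 0x9d28
  op=0x9d28>>11=0x13 ⇒ sub (RR)
  rd: (w>>7)&0xf=0xa → r10
  rs: (w>>3)&0xf=0x5 → r5
[0a] b6 80 → 0xb680
  op=0xb680>>11=0x16 ⇒ psh (R)
  rd: (w>>7)&0xf=0xd → r13
[0c] 9f 38 → 0x9f38
  op=0x9f38>>11=0x13 ⇒ sub (RR)
  rd: (w>>7)&0xf=0xe → r14
  rs: (w>>3)&0xf=0x7 → r7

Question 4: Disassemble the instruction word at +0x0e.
cpy r11, r6

+0x0e: 55 b0 ⇒ word 0x55b0 (big)
  top 5b → 0xa → cpy [RR]
  rd@[10:7]=0xb ⇒ r11
  rs@[6:3]=0x6 ⇒ r6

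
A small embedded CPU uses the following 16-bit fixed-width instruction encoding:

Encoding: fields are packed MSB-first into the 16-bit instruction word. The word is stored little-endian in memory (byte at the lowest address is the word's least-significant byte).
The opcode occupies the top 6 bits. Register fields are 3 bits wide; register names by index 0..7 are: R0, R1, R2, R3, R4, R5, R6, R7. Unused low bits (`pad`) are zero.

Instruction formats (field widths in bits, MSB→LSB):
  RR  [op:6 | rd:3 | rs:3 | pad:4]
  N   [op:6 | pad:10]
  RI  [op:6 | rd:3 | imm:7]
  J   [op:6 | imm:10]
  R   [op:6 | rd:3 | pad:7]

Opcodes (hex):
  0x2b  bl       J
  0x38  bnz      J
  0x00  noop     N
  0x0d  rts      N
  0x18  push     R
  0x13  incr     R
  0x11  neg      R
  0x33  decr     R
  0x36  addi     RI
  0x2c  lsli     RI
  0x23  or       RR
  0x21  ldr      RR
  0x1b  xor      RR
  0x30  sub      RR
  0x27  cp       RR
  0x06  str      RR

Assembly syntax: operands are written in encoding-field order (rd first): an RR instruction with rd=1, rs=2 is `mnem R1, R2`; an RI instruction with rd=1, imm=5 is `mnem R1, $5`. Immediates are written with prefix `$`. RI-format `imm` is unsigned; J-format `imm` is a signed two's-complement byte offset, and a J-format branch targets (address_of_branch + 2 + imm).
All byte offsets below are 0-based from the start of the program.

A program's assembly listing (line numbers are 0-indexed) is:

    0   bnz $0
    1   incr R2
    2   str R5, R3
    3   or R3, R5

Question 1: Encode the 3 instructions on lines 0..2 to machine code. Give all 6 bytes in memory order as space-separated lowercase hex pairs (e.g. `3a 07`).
line 0 (bnz): pack op=0x38:6|imm=0:10 = 0xe000; little→ 00 e0
line 1 (incr): pack op=0x13:6|rd=2:3|pad=0:7 = 0x4d00; little→ 00 4d
line 2 (str): pack op=0x6:6|rd=5:3|rs=3:3|pad=0:4 = 0x1ab0; little→ b0 1a

00 e0 00 4d b0 1a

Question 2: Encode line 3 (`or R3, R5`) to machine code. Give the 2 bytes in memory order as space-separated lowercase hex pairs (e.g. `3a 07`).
3. or fields op=0x23:6|rd=3:3|rs=5:3|pad=0:4 → word 8dd0h → d0 8d

d0 8d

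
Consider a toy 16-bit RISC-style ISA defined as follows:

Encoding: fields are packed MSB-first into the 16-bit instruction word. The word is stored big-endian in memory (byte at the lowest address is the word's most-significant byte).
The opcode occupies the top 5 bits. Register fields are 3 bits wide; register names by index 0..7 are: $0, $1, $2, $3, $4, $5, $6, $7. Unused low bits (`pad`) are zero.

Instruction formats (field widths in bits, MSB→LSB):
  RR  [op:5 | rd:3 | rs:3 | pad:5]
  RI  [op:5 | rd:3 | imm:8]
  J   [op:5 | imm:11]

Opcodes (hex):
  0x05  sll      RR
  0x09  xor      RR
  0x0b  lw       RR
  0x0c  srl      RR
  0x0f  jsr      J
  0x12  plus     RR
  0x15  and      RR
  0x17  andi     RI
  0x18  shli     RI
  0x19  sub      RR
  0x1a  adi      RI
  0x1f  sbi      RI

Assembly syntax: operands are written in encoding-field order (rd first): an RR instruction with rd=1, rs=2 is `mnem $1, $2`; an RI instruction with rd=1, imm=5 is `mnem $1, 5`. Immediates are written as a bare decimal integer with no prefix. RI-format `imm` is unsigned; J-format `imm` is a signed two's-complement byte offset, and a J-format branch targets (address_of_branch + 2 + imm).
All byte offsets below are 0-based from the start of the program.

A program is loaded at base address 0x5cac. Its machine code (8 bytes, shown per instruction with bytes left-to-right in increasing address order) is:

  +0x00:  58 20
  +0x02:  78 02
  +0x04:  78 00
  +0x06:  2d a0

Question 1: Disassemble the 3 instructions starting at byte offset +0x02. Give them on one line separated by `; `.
jsr 2; jsr 0; sll $5, $5

+0x02: 78 02 ⇒ word 0x7802 (big)
  top 5b → 0xf → jsr [J]
  imm@[10:0]=0x2 ⇒ 2
+0x04: 78 00 ⇒ word 0x7800 (big)
  top 5b → 0xf → jsr [J]
  imm@[10:0]=0x0 ⇒ 0
+0x06: 2d a0 ⇒ word 0x2da0 (big)
  top 5b → 0x5 → sll [RR]
  rd@[10:8]=0x5 ⇒ $5
  rs@[7:5]=0x5 ⇒ $5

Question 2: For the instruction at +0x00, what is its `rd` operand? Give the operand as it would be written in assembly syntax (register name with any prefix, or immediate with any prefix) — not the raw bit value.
@+00  big-endian(58 20) = 0x5820
  op=0x5820>>11=0xb ⇒ lw (RR)
  rd@[10:8]=0x0 ⇒ $0
  rs@[7:5]=0x1 ⇒ $1

$0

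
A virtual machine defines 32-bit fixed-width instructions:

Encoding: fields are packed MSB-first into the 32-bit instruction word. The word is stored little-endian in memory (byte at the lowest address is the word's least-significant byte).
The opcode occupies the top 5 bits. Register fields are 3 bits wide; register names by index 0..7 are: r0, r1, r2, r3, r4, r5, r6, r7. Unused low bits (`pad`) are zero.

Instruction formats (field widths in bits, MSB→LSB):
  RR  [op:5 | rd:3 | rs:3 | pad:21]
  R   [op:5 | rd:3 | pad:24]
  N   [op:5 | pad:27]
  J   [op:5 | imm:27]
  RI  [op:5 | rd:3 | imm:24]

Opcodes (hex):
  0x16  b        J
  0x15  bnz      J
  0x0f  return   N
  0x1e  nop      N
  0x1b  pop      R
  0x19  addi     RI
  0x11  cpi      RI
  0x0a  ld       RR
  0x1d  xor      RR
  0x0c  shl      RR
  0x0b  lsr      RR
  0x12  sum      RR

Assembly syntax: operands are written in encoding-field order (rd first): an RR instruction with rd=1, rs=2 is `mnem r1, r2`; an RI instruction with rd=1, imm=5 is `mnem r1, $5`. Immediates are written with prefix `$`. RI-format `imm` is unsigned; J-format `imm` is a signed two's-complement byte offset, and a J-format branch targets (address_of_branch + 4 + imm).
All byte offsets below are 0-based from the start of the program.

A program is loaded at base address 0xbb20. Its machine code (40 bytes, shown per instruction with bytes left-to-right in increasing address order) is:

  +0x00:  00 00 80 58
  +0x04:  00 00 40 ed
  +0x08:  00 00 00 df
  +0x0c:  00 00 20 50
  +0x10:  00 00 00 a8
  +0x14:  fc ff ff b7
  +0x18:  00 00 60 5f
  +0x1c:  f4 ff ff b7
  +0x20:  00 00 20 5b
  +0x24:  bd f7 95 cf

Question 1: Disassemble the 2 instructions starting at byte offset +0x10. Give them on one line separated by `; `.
+0x10: 00 00 00 a8 ⇒ word 0xa8000000 (little)
  top 5b → 0x15 → bnz [J]
  imm: (w>>0)&0x7ffffff=0x0 → $0
+0x14: fc ff ff b7 ⇒ word 0xb7fffffc (little)
  top 5b → 0x16 → b [J]
  imm: (w>>0)&0x7ffffff=0x7fffffc (s27→-4) → $-4

bnz $0; b $-4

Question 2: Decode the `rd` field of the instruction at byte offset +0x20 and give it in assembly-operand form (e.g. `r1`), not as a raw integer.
r3

@+20  little-endian(00 00 20 5b) = 0x5b200000
  opcode bits[31:27]=0xb: lsr/RR
  [26:24] rd=3 = r3
  [23:21] rs=1 = r1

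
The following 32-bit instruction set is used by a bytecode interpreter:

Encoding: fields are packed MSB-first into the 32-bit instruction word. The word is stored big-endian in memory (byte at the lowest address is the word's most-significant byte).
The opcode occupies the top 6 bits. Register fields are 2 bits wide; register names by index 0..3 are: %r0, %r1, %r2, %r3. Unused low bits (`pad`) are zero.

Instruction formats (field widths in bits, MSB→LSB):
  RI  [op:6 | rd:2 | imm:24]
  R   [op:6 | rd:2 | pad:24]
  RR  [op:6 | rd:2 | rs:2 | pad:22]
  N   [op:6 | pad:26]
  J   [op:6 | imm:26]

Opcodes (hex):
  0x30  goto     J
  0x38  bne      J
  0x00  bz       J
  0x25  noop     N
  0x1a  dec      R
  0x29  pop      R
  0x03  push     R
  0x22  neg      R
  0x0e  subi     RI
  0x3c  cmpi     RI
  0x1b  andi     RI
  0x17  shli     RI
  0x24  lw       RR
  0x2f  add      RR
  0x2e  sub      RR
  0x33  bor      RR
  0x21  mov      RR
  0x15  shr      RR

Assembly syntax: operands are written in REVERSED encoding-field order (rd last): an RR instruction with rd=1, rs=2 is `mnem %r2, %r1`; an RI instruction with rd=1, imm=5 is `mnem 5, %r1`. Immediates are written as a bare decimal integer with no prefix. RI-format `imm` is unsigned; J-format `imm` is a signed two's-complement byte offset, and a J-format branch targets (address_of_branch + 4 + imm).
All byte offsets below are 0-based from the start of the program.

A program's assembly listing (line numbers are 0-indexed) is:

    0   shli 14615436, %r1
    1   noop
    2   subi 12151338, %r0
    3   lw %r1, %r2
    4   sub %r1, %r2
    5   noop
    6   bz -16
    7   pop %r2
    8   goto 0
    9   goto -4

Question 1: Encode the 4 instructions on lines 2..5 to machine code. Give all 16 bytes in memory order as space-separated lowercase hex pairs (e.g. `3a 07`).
line 2 (subi): pack op=0xe:6|rd=0:2|imm=12151338:24 = 0x38b96a2a; big→ 38 b9 6a 2a
line 3 (lw): pack op=0x24:6|rd=2:2|rs=1:2|pad=0:22 = 0x92400000; big→ 92 40 00 00
line 4 (sub): pack op=0x2e:6|rd=2:2|rs=1:2|pad=0:22 = 0xba400000; big→ ba 40 00 00
line 5 (noop): pack op=0x25:6|pad=0:26 = 0x94000000; big→ 94 00 00 00

38 b9 6a 2a 92 40 00 00 ba 40 00 00 94 00 00 00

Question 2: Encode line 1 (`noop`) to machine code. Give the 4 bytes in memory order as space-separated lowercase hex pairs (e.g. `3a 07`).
94 00 00 00

line 1 (noop): pack op=0x25:6|pad=0:26 = 0x94000000; big→ 94 00 00 00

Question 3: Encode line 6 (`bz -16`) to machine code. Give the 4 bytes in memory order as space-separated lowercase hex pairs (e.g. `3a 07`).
03 ff ff f0

line 6 (bz): pack op=0x0:6|imm=-16:26 = 0x03fffff0; big→ 03 ff ff f0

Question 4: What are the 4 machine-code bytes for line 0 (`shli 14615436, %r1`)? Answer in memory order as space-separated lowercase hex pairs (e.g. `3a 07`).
5d df 03 8c

L0: shli op=0x17:6|rd=1:2|imm=14615436:24 ⇒ 0x5ddf038c ⇒ big 5d df 03 8c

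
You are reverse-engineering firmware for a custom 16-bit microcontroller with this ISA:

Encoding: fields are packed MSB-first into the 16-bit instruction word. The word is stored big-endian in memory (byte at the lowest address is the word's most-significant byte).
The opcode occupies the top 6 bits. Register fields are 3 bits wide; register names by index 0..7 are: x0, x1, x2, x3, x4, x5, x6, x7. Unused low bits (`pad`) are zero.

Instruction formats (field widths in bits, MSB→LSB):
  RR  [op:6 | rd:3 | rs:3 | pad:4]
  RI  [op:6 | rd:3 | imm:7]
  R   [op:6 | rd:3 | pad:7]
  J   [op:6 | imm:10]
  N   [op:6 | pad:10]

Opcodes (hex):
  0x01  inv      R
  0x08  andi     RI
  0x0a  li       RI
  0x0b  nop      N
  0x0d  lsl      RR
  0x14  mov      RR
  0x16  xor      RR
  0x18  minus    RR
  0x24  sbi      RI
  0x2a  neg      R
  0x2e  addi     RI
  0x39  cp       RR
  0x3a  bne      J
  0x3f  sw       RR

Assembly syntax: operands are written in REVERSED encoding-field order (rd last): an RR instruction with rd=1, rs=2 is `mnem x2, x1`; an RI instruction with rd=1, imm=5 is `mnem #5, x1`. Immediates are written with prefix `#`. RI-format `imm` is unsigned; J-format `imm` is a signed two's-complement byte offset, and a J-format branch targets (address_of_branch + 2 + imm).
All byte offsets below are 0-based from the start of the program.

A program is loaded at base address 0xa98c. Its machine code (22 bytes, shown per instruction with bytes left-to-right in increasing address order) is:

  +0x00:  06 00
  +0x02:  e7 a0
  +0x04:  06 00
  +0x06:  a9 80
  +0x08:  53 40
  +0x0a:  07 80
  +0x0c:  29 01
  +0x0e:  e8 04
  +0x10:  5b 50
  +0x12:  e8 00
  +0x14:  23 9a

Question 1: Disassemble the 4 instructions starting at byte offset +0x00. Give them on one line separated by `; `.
[00] 06 00 → 0x0600
  opcode bits[15:10]=0x1: inv/R
  rd: (w>>7)&0x7=0x4 → x4
[02] e7 a0 → 0xe7a0
  opcode bits[15:10]=0x39: cp/RR
  rd: (w>>7)&0x7=0x7 → x7
  rs: (w>>4)&0x7=0x2 → x2
[04] 06 00 → 0x0600
  opcode bits[15:10]=0x1: inv/R
  rd: (w>>7)&0x7=0x4 → x4
[06] a9 80 → 0xa980
  opcode bits[15:10]=0x2a: neg/R
  rd: (w>>7)&0x7=0x3 → x3

inv x4; cp x2, x7; inv x4; neg x3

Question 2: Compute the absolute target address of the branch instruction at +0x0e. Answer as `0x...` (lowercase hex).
off 0x0e: read e8 04 as big → 0xe804
  opcode bits[15:10]=0x3a: bne/J
  imm@[9:0]=0x4 ⇒ #4
  target = base 0xa98c + off 0x0e + 2 + imm 4 = 0xa9a0

0xa9a0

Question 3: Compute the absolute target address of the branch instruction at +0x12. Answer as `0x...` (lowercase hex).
@+12  big-endian(e8 00) = 0xe800
  top 6b → 0x3a → bne [J]
  imm: (w>>0)&0x3ff=0x0 → #0
  target = base 0xa98c + off 0x12 + 2 + imm 0 = 0xa9a0

0xa9a0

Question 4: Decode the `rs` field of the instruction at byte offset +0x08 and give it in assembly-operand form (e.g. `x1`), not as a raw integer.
x4

[08] 53 40 → 0x5340
  opcode bits[15:10]=0x14: mov/RR
  [9:7] rd=6 = x6
  [6:4] rs=4 = x4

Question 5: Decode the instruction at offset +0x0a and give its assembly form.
off 0x0a: read 07 80 as big → 0x0780
  op=0x0780>>10=0x1 ⇒ inv (R)
  [9:7] rd=7 = x7

inv x7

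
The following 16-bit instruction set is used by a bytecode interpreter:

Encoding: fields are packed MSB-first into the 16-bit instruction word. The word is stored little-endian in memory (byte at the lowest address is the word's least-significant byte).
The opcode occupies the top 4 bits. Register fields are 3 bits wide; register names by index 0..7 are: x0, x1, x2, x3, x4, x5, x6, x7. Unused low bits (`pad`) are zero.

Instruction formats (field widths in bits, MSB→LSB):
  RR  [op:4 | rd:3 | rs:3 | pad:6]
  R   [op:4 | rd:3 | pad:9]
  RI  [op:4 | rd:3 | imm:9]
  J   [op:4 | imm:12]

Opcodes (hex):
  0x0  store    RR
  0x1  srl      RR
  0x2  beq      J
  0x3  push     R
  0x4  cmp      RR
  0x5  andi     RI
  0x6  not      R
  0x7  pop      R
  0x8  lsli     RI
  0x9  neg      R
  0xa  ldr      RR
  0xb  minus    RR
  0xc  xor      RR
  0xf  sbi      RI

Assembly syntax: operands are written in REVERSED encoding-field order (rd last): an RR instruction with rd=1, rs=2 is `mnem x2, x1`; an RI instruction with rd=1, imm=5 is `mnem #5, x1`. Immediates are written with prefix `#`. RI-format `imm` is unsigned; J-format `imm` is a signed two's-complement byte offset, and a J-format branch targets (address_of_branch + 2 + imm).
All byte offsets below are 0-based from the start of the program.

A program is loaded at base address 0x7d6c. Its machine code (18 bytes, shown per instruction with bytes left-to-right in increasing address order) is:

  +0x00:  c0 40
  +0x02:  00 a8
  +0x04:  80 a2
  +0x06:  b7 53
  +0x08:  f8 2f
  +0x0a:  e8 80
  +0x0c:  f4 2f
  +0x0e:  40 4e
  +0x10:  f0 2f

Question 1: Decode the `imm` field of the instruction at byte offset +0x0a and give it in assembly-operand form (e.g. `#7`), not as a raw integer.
+0x0a: e8 80 ⇒ word 0x80e8 (little)
  opcode bits[15:12]=0x8: lsli/RI
  rd@[11:9]=0x0 ⇒ x0
  imm@[8:0]=0xe8 ⇒ #232

#232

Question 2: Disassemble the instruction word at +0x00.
+0x00: c0 40 ⇒ word 0x40c0 (little)
  top 4b → 0x4 → cmp [RR]
  [11:9] rd=0 = x0
  [8:6] rs=3 = x3

cmp x3, x0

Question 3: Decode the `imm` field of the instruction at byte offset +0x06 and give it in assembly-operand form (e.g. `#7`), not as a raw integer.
#439

@+06  little-endian(b7 53) = 0x53b7
  opcode bits[15:12]=0x5: andi/RI
  rd: (w>>9)&0x7=0x1 → x1
  imm: (w>>0)&0x1ff=0x1b7 → #439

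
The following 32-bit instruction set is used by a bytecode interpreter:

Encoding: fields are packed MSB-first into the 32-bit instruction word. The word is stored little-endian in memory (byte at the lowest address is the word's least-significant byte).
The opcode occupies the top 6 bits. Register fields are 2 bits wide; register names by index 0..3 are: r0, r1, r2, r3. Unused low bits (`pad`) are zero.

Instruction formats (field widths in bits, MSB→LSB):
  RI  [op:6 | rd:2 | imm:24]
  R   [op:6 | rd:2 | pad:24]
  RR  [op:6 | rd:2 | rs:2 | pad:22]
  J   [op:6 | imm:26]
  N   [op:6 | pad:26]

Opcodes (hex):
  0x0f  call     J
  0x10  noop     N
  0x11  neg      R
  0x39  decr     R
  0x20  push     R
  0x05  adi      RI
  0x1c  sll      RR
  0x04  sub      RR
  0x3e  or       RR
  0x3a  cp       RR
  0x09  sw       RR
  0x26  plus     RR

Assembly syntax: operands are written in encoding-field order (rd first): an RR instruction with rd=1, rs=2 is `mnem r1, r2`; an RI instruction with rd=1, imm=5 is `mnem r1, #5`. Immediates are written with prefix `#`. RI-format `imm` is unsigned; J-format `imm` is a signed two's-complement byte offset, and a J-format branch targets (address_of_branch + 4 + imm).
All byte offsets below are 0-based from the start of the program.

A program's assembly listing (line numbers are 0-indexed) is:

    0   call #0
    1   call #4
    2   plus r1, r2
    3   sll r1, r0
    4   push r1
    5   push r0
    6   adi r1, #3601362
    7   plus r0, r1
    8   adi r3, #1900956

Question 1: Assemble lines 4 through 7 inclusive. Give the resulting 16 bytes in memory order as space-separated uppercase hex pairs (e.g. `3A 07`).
4. push fields op=0x20:6|rd=1:2|pad=0:24 → word 81000000h → 00 00 00 81
5. push fields op=0x20:6|rd=0:2|pad=0:24 → word 80000000h → 00 00 00 80
6. adi fields op=0x5:6|rd=1:2|imm=3601362:24 → word 1536f3d2h → d2 f3 36 15
7. plus fields op=0x26:6|rd=0:2|rs=1:2|pad=0:22 → word 98400000h → 00 00 40 98

00 00 00 81 00 00 00 80 D2 F3 36 15 00 00 40 98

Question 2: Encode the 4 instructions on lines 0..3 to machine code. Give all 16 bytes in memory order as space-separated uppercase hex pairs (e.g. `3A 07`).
00 00 00 3C 04 00 00 3C 00 00 80 99 00 00 00 71

L0: call op=0xf:6|imm=0:26 ⇒ 0x3c000000 ⇒ little 00 00 00 3c
L1: call op=0xf:6|imm=4:26 ⇒ 0x3c000004 ⇒ little 04 00 00 3c
L2: plus op=0x26:6|rd=1:2|rs=2:2|pad=0:22 ⇒ 0x99800000 ⇒ little 00 00 80 99
L3: sll op=0x1c:6|rd=1:2|rs=0:2|pad=0:22 ⇒ 0x71000000 ⇒ little 00 00 00 71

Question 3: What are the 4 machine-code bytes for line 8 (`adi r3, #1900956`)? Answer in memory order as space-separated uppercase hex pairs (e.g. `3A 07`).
9C 01 1D 17

8. adi fields op=0x5:6|rd=3:2|imm=1900956:24 → word 171d019ch → 9c 01 1d 17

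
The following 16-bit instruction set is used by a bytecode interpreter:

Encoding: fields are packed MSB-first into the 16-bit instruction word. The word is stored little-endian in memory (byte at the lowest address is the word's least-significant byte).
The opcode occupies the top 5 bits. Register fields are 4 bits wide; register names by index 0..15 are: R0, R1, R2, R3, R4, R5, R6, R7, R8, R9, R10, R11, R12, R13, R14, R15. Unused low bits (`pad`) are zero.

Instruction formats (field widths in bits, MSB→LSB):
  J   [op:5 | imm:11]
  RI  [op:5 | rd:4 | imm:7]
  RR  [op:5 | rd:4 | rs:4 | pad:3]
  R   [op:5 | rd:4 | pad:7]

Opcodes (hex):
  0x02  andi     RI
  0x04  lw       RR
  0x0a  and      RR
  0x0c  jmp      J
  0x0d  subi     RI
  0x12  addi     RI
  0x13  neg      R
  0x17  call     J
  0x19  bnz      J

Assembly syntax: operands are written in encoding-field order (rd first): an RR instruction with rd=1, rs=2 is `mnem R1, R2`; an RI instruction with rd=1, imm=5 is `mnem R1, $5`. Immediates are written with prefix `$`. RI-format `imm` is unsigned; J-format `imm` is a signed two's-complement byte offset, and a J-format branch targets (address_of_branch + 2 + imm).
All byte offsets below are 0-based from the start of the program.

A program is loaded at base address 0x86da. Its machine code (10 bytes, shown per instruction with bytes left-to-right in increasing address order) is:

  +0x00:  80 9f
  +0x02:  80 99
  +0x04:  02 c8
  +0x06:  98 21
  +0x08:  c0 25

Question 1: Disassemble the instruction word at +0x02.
[02] 80 99 → 0x9980
  opcode bits[15:11]=0x13: neg/R
  rd@[10:7]=0x3 ⇒ R3

neg R3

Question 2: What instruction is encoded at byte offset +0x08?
lw R11, R8

off 0x08: read c0 25 as little → 0x25c0
  op=0x25c0>>11=0x4 ⇒ lw (RR)
  [10:7] rd=11 = R11
  [6:3] rs=8 = R8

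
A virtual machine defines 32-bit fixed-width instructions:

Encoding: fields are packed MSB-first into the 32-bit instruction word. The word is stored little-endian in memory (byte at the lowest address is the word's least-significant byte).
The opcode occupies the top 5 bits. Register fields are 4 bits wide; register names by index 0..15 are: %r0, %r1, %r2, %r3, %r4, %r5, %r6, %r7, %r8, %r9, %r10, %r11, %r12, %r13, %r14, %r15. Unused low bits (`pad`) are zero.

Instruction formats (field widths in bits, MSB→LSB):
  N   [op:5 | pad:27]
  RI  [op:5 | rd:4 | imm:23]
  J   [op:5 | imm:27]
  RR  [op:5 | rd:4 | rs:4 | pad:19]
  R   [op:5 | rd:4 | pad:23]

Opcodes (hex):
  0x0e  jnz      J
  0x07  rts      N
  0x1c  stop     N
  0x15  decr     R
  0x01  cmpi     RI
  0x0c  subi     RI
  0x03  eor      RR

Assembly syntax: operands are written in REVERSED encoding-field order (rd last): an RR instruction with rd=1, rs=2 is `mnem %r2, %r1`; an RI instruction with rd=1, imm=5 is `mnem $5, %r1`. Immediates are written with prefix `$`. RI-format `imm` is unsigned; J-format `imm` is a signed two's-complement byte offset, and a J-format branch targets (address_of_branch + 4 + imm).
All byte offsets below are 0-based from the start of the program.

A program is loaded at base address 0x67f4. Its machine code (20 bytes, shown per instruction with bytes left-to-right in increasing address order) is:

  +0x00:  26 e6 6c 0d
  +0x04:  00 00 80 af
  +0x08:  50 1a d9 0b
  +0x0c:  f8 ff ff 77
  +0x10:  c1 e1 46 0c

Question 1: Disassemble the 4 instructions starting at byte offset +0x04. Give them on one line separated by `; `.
off 0x04: read 00 00 80 af as little → 0xaf800000
  top 5b → 0x15 → decr [R]
  [26:23] rd=15 = %r15
off 0x08: read 50 1a d9 0b as little → 0x0bd91a50
  top 5b → 0x1 → cmpi [RI]
  [26:23] rd=7 = %r7
  [22:0] imm=5839440 = $5839440
off 0x0c: read f8 ff ff 77 as little → 0x77fffff8
  top 5b → 0xe → jnz [J]
  [26:0] imm=134217720 (s27→-8) = $-8
off 0x10: read c1 e1 46 0c as little → 0x0c46e1c1
  top 5b → 0x1 → cmpi [RI]
  [26:23] rd=8 = %r8
  [22:0] imm=4645313 = $4645313

decr %r15; cmpi $5839440, %r7; jnz $-8; cmpi $4645313, %r8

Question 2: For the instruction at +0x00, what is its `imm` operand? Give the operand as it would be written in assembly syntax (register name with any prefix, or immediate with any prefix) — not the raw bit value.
[00] 26 e6 6c 0d → 0x0d6ce626
  opcode bits[31:27]=0x1: cmpi/RI
  [26:23] rd=10 = %r10
  [22:0] imm=7136806 = $7136806

$7136806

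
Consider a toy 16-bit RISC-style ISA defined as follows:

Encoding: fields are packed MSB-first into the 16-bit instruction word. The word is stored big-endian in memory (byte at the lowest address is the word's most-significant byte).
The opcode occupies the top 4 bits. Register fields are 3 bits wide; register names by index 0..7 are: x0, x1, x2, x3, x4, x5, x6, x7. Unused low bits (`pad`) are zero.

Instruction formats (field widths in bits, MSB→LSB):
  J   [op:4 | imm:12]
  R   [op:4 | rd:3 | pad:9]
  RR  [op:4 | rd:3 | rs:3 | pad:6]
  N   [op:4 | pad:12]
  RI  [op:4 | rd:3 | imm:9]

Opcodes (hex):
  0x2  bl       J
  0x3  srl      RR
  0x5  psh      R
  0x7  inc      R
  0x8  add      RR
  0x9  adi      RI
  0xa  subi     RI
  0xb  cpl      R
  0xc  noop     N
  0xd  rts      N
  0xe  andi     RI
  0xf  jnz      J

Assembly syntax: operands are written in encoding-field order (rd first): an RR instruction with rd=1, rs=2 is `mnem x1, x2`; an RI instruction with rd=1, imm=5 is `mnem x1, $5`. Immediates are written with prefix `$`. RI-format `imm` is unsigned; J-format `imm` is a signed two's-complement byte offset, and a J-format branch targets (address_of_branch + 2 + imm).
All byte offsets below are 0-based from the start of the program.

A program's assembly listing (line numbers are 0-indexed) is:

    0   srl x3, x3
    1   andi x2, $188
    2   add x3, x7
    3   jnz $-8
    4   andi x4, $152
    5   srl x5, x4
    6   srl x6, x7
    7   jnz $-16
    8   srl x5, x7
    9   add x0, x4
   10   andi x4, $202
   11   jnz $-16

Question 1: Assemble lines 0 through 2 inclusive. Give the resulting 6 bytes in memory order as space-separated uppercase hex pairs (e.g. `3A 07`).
0. srl fields op=0x3:4|rd=3:3|rs=3:3|pad=0:6 → word 36c0h → 36 c0
1. andi fields op=0xe:4|rd=2:3|imm=188:9 → word e4bch → e4 bc
2. add fields op=0x8:4|rd=3:3|rs=7:3|pad=0:6 → word 87c0h → 87 c0

36 C0 E4 BC 87 C0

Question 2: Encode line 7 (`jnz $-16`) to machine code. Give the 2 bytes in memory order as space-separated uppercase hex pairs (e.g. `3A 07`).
FF F0

7. jnz fields op=0xf:4|imm=-16:12 → word fff0h → ff f0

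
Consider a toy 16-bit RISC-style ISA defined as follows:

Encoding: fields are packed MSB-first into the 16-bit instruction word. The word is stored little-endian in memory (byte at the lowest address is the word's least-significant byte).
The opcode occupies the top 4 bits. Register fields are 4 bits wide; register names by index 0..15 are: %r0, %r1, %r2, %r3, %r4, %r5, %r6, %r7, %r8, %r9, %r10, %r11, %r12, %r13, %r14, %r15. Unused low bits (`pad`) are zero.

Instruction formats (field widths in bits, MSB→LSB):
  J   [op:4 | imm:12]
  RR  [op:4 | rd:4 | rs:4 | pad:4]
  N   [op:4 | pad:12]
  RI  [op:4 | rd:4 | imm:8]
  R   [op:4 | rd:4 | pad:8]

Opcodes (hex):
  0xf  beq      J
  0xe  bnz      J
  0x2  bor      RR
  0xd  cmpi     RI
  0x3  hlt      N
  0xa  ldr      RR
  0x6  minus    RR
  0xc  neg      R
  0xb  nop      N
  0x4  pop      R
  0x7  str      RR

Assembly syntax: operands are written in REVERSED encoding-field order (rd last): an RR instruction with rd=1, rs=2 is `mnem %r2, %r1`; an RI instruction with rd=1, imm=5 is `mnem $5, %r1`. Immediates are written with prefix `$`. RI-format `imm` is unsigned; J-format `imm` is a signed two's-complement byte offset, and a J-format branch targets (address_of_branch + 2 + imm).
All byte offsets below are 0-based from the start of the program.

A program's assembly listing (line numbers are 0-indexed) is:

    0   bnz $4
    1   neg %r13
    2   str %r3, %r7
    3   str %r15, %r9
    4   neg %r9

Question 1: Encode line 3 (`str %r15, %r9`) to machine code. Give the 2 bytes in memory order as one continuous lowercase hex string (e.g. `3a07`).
f079

line 3 (str): pack op=0x7:4|rd=9:4|rs=15:4|pad=0:4 = 0x79f0; little→ f0 79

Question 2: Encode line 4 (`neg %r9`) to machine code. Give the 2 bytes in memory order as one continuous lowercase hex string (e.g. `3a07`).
00c9

4. neg fields op=0xc:4|rd=9:4|pad=0:8 → word c900h → 00 c9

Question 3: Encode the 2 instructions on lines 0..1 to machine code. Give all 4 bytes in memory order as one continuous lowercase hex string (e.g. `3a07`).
L0: bnz op=0xe:4|imm=4:12 ⇒ 0xe004 ⇒ little 04 e0
L1: neg op=0xc:4|rd=13:4|pad=0:8 ⇒ 0xcd00 ⇒ little 00 cd

04e000cd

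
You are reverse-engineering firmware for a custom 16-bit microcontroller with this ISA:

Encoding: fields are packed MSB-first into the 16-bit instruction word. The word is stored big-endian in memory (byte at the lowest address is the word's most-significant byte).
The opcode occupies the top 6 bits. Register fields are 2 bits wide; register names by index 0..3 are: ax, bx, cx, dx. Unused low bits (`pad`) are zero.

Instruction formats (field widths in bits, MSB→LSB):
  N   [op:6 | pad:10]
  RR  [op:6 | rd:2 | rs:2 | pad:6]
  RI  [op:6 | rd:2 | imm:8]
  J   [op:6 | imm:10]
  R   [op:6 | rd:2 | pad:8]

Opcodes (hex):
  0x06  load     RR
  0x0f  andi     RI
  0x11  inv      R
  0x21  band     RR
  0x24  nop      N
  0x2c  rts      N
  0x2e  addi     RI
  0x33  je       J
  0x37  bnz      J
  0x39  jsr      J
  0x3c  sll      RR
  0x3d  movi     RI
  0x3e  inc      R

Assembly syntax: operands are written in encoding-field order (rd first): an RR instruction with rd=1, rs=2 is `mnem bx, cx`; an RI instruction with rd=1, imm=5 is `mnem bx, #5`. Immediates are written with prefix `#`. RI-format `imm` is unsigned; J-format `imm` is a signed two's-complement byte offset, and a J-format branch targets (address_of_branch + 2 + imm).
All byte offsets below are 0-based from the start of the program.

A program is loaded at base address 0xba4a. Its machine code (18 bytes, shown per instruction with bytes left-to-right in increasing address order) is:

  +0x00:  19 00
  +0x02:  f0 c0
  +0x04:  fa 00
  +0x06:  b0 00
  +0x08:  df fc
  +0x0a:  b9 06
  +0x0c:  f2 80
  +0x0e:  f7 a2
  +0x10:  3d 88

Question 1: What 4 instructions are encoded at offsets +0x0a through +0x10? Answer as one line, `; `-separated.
addi bx, #6; sll cx, cx; movi dx, #162; andi bx, #136

@+0a  big-endian(b9 06) = 0xb906
  opcode bits[15:10]=0x2e: addi/RI
  rd@[9:8]=0x1 ⇒ bx
  imm@[7:0]=0x6 ⇒ #6
@+0c  big-endian(f2 80) = 0xf280
  opcode bits[15:10]=0x3c: sll/RR
  rd@[9:8]=0x2 ⇒ cx
  rs@[7:6]=0x2 ⇒ cx
@+0e  big-endian(f7 a2) = 0xf7a2
  opcode bits[15:10]=0x3d: movi/RI
  rd@[9:8]=0x3 ⇒ dx
  imm@[7:0]=0xa2 ⇒ #162
@+10  big-endian(3d 88) = 0x3d88
  opcode bits[15:10]=0xf: andi/RI
  rd@[9:8]=0x1 ⇒ bx
  imm@[7:0]=0x88 ⇒ #136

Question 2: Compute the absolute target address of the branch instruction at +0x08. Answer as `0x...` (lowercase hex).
0xba50

off 0x08: read df fc as big → 0xdffc
  opcode bits[15:10]=0x37: bnz/J
  [9:0] imm=1020 (s10→-4) = #-4
  target = base 0xba4a + off 0x08 + 2 + imm -4 = 0xba50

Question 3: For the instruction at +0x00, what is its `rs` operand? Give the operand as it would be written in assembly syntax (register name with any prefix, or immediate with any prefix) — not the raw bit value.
ax

+0x00: 19 00 ⇒ word 0x1900 (big)
  op=0x1900>>10=0x6 ⇒ load (RR)
  rd: (w>>8)&0x3=0x1 → bx
  rs: (w>>6)&0x3=0x0 → ax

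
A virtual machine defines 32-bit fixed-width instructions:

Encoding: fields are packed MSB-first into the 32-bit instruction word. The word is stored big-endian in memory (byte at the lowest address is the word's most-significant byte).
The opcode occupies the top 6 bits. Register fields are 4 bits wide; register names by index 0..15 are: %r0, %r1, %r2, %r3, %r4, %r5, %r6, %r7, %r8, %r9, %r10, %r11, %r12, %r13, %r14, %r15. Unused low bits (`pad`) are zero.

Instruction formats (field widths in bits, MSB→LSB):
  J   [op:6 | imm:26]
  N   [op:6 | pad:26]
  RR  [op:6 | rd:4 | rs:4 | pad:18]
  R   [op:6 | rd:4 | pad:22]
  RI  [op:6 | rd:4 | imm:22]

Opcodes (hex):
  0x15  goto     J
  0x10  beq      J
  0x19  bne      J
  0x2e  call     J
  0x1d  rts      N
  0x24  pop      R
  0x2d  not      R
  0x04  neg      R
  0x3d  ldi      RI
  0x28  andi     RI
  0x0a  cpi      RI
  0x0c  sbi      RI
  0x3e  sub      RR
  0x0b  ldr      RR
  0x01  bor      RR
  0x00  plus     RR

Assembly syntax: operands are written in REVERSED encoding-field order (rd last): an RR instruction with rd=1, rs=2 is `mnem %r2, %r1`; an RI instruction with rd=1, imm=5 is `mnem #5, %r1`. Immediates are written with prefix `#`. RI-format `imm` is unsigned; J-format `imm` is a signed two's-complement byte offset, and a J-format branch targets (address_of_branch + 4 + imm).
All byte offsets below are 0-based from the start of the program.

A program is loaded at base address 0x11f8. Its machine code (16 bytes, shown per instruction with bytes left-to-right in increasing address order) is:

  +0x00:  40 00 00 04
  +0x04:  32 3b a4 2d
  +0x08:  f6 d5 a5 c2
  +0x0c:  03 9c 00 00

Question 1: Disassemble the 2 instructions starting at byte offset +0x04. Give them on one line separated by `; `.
[04] 32 3b a4 2d → 0x323ba42d
  op=0x323ba42d>>26=0xc ⇒ sbi (RI)
  [25:22] rd=8 = %r8
  [21:0] imm=3908653 = #3908653
[08] f6 d5 a5 c2 → 0xf6d5a5c2
  op=0xf6d5a5c2>>26=0x3d ⇒ ldi (RI)
  [25:22] rd=11 = %r11
  [21:0] imm=1418690 = #1418690

sbi #3908653, %r8; ldi #1418690, %r11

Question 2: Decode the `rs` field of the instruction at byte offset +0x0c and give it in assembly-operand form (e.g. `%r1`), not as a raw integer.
%r7

off 0x0c: read 03 9c 00 00 as big → 0x039c0000
  op=0x039c0000>>26=0x0 ⇒ plus (RR)
  [25:22] rd=14 = %r14
  [21:18] rs=7 = %r7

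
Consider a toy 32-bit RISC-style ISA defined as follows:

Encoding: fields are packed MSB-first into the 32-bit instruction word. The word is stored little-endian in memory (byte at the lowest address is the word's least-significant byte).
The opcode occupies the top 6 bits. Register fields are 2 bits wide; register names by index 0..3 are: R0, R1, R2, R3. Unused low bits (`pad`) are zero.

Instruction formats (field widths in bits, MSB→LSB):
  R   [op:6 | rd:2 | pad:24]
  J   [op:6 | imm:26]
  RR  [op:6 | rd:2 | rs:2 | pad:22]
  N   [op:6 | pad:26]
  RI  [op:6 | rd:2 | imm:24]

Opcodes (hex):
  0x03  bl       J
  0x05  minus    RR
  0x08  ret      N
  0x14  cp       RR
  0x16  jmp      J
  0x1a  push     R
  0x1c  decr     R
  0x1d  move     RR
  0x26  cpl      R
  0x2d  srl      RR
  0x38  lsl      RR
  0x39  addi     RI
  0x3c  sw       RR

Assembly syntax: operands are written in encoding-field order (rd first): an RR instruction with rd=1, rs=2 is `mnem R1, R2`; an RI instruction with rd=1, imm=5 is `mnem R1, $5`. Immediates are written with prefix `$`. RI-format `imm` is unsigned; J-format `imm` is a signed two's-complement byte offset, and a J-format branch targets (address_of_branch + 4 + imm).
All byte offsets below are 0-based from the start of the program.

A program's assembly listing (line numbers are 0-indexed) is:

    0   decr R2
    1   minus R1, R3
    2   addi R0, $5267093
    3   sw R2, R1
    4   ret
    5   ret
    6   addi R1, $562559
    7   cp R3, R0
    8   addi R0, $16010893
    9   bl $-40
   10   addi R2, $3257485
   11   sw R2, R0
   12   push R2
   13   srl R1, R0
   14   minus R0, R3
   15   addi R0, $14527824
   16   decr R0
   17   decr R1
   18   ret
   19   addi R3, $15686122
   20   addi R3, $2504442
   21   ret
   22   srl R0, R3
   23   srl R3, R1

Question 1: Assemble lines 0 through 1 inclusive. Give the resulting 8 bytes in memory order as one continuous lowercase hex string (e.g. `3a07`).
000000720000c015

L0: decr op=0x1c:6|rd=2:2|pad=0:24 ⇒ 0x72000000 ⇒ little 00 00 00 72
L1: minus op=0x5:6|rd=1:2|rs=3:2|pad=0:22 ⇒ 0x15c00000 ⇒ little 00 00 c0 15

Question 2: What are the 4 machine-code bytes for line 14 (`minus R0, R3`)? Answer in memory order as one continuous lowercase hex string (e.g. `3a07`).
0000c014

line 14 (minus): pack op=0x5:6|rd=0:2|rs=3:2|pad=0:22 = 0x14c00000; little→ 00 00 c0 14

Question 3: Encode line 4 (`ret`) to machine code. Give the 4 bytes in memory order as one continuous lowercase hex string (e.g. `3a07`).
00000020

line 4 (ret): pack op=0x8:6|pad=0:26 = 0x20000000; little→ 00 00 00 20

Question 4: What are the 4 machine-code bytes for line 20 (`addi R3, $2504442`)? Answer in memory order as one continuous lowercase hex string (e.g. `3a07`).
fa3626e7

20. addi fields op=0x39:6|rd=3:2|imm=2504442:24 → word e72636fah → fa 36 26 e7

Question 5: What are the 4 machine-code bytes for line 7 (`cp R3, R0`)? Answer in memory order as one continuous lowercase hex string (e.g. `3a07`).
line 7 (cp): pack op=0x14:6|rd=3:2|rs=0:2|pad=0:22 = 0x53000000; little→ 00 00 00 53

00000053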